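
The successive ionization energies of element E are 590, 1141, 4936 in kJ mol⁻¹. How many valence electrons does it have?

Look for the largest jump between consecutive ionization energies: IE3/IE2 ≈ 4.3, far larger than any earlier ratio.
That jump marks the point where a core electron is being removed. So the atom has 2 valence electrons.

2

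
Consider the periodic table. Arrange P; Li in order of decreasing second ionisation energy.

IE_2 is the cost of taking one more electron from the +1 cation: P⁺ still has 4 valence electrons; Li⁺ is the bare [He] core.
Pulling an electron out of a noble-gas core costs far more than removing a remaining valence electron, so Li sits at the high end of IE_2.
Approximate IE_2 values (kJ/mol): P 1907, Li 7298.
Overall IE_2 order: P < Li.

Li > P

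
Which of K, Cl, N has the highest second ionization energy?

K

The second ionization energy removes an electron from the +1 ion. For each element: K⁺ is the bare [Ar] core; Cl⁺ still has 6 valence electrons; N⁺ still has 4 valence electrons.
Core electrons are held far more tightly than valence electrons, so K tops the IE_2 order.
Valence configurations: Cl⁺ [Ne]3s²3p⁴, N⁺ [He]2s²2p².
Tabulated IE_2 (kJ/mol): K 3052, Cl 2298, N 2856.
Putting it together, IE_2: Cl < N < K.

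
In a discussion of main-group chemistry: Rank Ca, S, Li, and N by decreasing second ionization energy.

Li > N > S > Ca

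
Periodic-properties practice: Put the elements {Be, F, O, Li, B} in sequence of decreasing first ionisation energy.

Li is in period 2, group 1; Be is in period 2, group 2; B is in period 2, group 13; O is in period 2, group 16; F is in period 2, group 17.
First ionization energy rises across a period (greater Z_eff holds electrons more tightly) and falls down a group (valence electrons are farther from the nucleus).
All lie in period 2; the across-period trend (first ionization energy increases left to right) applies, with the exception below.
Note the exception: Be has a higher first ionization energy than B, contrary to the simple trend — removing B's lone 2p electron is easier than breaking Be's filled 2s².
Approximate values (kJ/mol): Li 520, Be 900, B 801, O 1314, F 1681.
So from highest to lowest: F > O > Be > B > Li.

F > O > Be > B > Li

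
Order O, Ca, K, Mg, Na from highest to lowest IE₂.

Na > O > K > Mg > Ca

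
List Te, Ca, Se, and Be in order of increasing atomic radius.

Be < Se < Te < Ca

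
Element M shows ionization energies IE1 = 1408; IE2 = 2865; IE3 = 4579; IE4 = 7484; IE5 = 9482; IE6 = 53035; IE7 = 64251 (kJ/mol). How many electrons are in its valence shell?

Look for the largest jump between consecutive ionization energies: IE6/IE5 ≈ 5.6, far larger than any earlier ratio.
That jump marks the point where a core electron is being removed. So the atom has 5 valence electrons.

5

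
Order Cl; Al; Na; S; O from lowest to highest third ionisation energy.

Al < S < Cl < O < Na

IE_3 is the cost of taking one more electron from the +2 cation: Cl²⁺ still has 5 valence electrons; Al²⁺ still has 1 valence electron; Na²⁺ is already 1 electron into the core; S²⁺ still has 4 valence electrons; O²⁺ still has 4 valence electrons.
Core electrons are held far more tightly than valence electrons, so Na tops the IE_3 order.
Valence configurations: Cl²⁺ [Ne]3s²3p³, Al²⁺ [Ne]3s¹, S²⁺ [Ne]3s²3p², O²⁺ [He]2s²2p².
Tabulated IE_3 (kJ/mol): Cl 3822, Al 2745, Na 6910, S 3357, O 5300.
Hence IE_3: Al < S < Cl < O < Na.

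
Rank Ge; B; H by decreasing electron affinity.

H is in period 1, group 1; B is in period 2, group 13; Ge is in period 4, group 14.
Adding an electron releases more energy for atoms nearer the top right (short of the noble gases).
Here both period and group differ, so the two effects have to be weighed against each other.
H > B: the two effects oppose for this pair; the down-group effect wins (73 vs 27 kJ/mol).
Ge > H: the two effects oppose for this pair; the across-period effect wins (119 vs 73 kJ/mol).
Tabulated electron affinity (kJ/mol): H 73, B 27, Ge 119.
So from highest to lowest: Ge > H > B.

Ge > H > B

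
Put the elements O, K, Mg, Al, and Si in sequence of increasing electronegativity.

O is in period 2, group 16; Mg is in period 3, group 2; Al is in period 3, group 13; Si is in period 3, group 14; K is in period 4, group 1.
Smaller atoms with higher effective nuclear charge are more electronegative.
Here both period and group differ, so the two effects have to be weighed against each other.
Mg > K: both effects reinforce here, so Mg is clearly the higher of the two.
Al > Mg: Al lies to the right of Mg in period 3, so the across-period effect alone puts Al higher.
Si > Al: Si lies to the right of Al in period 3, so the across-period effect alone puts Si higher.
O > Si: relative to Si, both the across-period and down-group shifts push O's electronegativity up.
For reference (Pauling): O 3.44, Mg 1.31, Al 1.61, Si 1.90, K 0.82.
So from lowest to highest: K < Mg < Al < Si < O.

K < Mg < Al < Si < O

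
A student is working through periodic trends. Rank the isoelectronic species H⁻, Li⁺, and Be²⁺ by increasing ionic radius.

All of these have 2 electrons, so size is governed by nuclear charge alone: the more protons, the stronger the pull on the same electron cloud, and the smaller the ion.
Nuclear charges: Be²⁺ (Z=4), Li⁺ (Z=3), H⁻ (Z=1).
Smallest to largest: Be²⁺ < Li⁺ < H⁻.

Be²⁺ < Li⁺ < H⁻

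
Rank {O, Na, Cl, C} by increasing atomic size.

Across a period the added protons contract the valence shell; down a group each new principal shell makes the atom larger.
Neither a single period nor a single group — weigh both effects.
C > O: both are in period 2; the period trend gives C the larger value.
Cl > C: period and group pull opposite ways; the down-group shift dominates (99 vs 75 pm).
Na > Cl: Na lies to the left of Cl in period 3, so the across-period effect alone puts Na larger.
Approximate values (pm): C 75, O 63, Na 155, Cl 99.
So from smallest to largest: O < C < Cl < Na.

O, C, Cl, Na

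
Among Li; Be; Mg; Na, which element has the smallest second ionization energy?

IE_2 is the cost of taking one more electron from the +1 cation: Li⁺ is the bare [He] core; Be⁺ still has 1 valence electron; Mg⁺ still has 1 valence electron; Na⁺ is the bare [Ne] core.
Breaking into a closed-shell core is much more expensive than removing a leftover valence electron — Na and Li have the largest IE_2 here.
Valence configurations: Be⁺ [He]2s¹, Mg⁺ [Ne]3s¹.
The numbers (kJ/mol): Li 7298, Be 1757, Mg 1451, Na 4562.
Overall IE_2 order: Mg < Be < Na < Li.

Mg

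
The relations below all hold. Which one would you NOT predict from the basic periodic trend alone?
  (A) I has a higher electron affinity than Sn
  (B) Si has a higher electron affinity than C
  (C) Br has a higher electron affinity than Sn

(B)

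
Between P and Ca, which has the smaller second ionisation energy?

Ca

The second ionization energy removes an electron from the +1 ion. For each element: P⁺ still has 4 valence electrons; Ca⁺ still has 1 valence electron.
All are still removing valence electrons, so compare the +1 ions as you would atoms: IE_2 generally rises across a period (higher Z_eff) and falls down a group (larger shell), subject to the usual subshell exceptions.
Valence configurations: P⁺ [Ne]3s²3p², Ca⁺ [Ar]4s¹.
Approximate IE_2 values (kJ/mol): P 1907, Ca 1145.
Putting it together, IE_2: Ca < P.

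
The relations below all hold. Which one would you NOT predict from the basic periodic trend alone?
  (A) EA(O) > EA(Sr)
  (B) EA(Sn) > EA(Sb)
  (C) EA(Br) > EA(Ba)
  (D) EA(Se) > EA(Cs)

(B)

The general trend: electron affinity increases across a period and decreases down a group.
(A) O (period 2, group 16) vs Sr (period 5, group 2): the stated order agrees with the simple trend.
(B) Sn (period 5, group 14) vs Sb (period 5, group 15): the stated order contradicts the simple trend.
(C) Br (period 4, group 17) vs Ba (period 6, group 2): the stated order agrees with the simple trend.
(D) Se (period 4, group 16) vs Cs (period 6, group 1): the stated order agrees with the simple trend.
The exception is (B): adding an electron to Sb's half-filled 5p³ is unfavourable, so Sn has the more exothermic EA.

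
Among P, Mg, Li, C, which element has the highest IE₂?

The second ionization energy removes an electron from the +1 ion. For each element: P⁺ still has 4 valence electrons; Mg⁺ still has 1 valence electron; Li⁺ is the bare [He] core; C⁺ still has 3 valence electrons.
Breaking into a closed-shell core is much more expensive than removing a leftover valence electron — Li has the largest IE_2 here.
Valence configurations: P⁺ [Ne]3s²3p², Mg⁺ [Ne]3s¹, C⁺ [He]2s²2p¹.
Approximate IE_2 values (kJ/mol): P 1907, Mg 1451, Li 7298, C 2353.
Overall IE_2 order: Mg < P < C < Li.

Li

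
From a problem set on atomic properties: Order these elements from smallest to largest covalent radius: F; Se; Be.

F < Be < Se

Be is in period 2, group 2; F is in period 2, group 17; Se is in period 4, group 16.
Across a period the added protons contract the valence shell; down a group each new principal shell makes the atom larger.
These span different periods and groups, so the two trends combine.
Be > F: Be lies to the left of F in period 2, so the across-period effect alone puts Be larger.
Se > Be: period and group pull opposite ways; the down-group shift dominates (116 vs 102 pm).
Tabulated atomic radius (pm): Be 102, F 64, Se 116.
So from smallest to largest: F < Be < Se.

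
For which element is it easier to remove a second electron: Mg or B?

After 1 electron has been removed, what remains? Mg⁺ still has 1 valence electron; B⁺ still has 2 valence electrons.
All are still removing valence electrons, so compare the +1 ions as you would atoms: IE_2 generally rises across a period (higher Z_eff) and falls down a group (larger shell), subject to the usual subshell exceptions.
Valence configurations: Mg⁺ [Ne]3s¹, B⁺ [He]2s².
Approximate IE_2 values (kJ/mol): Mg 1451, B 2427.
Putting it together, IE_2: Mg < B.

Mg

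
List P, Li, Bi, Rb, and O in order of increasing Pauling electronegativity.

Rb < Li < Bi < P < O

Li is in period 2, group 1; O is in period 2, group 16; P is in period 3, group 15; Rb is in period 5, group 1; Bi is in period 6, group 15.
Atoms toward the upper right of the periodic table pull bonding electrons most strongly.
Neither a single period nor a single group — weigh both effects.
Li > Rb: Li sits above Rb in group 1, so the down-group effect alone puts Li higher.
Bi > Li: the two effects oppose for this pair; the across-period effect wins (2.02 vs 0.98).
P > Bi: P sits above Bi in group 15, so the down-group effect alone puts P higher.
O > P: both effects reinforce here, so O is clearly the higher of the two.
For reference (Pauling): Li 0.98, O 3.44, P 2.19, Rb 0.82, Bi 2.02.
So from lowest to highest: Rb < Li < Bi < P < O.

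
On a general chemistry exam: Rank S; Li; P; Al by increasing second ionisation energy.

Consider each +1 ion: S⁺ still has 5 valence electrons; Li⁺ is the bare [He] core; P⁺ still has 4 valence electrons; Al⁺ still has 2 valence electrons.
Core electrons are held far more tightly than valence electrons, so Li tops the IE_2 order.
Valence configurations: S⁺ [Ne]3s²3p³, P⁺ [Ne]3s²3p², Al⁺ [Ne]3s².
The numbers (kJ/mol): S 2252, Li 7298, P 1907, Al 1817.
Putting it together, IE_2: Al < P < S < Li.

Al < P < S < Li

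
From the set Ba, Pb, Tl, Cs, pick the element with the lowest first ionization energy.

Cs

Removing the outermost electron gets harder across a period and easier down a group.
All lie in period 6, so first ionization energy increases left to right.
The lowest first ionization energy among these belongs to Cs.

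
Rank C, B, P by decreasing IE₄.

B > C > P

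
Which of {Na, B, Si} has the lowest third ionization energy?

Si

After 2 electrons have been removed, what remains? Na²⁺ is already 1 electron into the core; B²⁺ still has 1 valence electron; Si²⁺ still has 2 valence electrons.
Breaking into a closed-shell core is much more expensive than removing a leftover valence electron — Na has the largest IE_3 here.
Valence configurations: B²⁺ [He]2s¹, Si²⁺ [Ne]3s².
The numbers (kJ/mol): Na 6910, B 3660, Si 3232.
Hence IE_3: Si < B < Na.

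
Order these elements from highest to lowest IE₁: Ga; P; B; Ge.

B is in period 2, group 13; P is in period 3, group 15; Ga is in period 4, group 13; Ge is in period 4, group 14.
IE₁ increases left→right with effective nuclear charge and decreases top→bottom as the valence shell moves farther out.
These span different periods and groups, so the two trends combine.
Ge > Ga: Ge lies to the right of Ga in period 4, so the across-period effect alone puts Ge higher.
B > Ge: the two effects oppose for this pair; the down-group effect wins (801 vs 762 kJ/mol).
P > B: the two effects oppose for this pair; the across-period effect wins (1012 vs 801 kJ/mol).
For reference (kJ/mol): B 801, P 1012, Ga 579, Ge 762.
So from highest to lowest: P > B > Ge > Ga.

P, B, Ge, Ga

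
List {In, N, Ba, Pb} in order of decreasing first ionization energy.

N > Pb > In > Ba

First ionization energy rises across a period (greater Z_eff holds electrons more tightly) and falls down a group (valence electrons are farther from the nucleus).
Neither a single period nor a single group — weigh both effects.
In > Ba: relative to Ba, both the across-period and down-group shifts push In's first ionization energy up.
Pb > In: period and group pull opposite ways; the across-period shift dominates (716 vs 558 kJ/mol).
N > Pb: both effects reinforce here, so N is clearly the higher of the two.
For reference (kJ/mol): N 1402, In 558, Ba 503, Pb 716.
So from highest to lowest: N > Pb > In > Ba.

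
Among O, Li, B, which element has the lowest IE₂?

Consider each +1 ion: O⁺ still has 5 valence electrons; Li⁺ is the bare [He] core; B⁺ still has 2 valence electrons.
Breaking into a closed-shell core is much more expensive than removing a leftover valence electron — Li has the largest IE_2 here.
Valence configurations: O⁺ [He]2s²2p³, B⁺ [He]2s².
Approximate IE_2 values (kJ/mol): O 3388, Li 7298, B 2427.
Putting it together, IE_2: B < O < Li.

B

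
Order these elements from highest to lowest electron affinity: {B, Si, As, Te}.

Te > Si > As > B

Atoms with high Z_eff and room in the valence shell (especially the halogens) have the most exothermic electron affinities.
These sit on a diagonal, where the across-period and down-group effects partly cancel.
As > B: the two effects oppose for this pair; the across-period effect wins (78 vs 27 kJ/mol).
Si > As: the two effects oppose for this pair; the down-group effect wins (134 vs 78 kJ/mol).
Te > Si: the two effects oppose for this pair; the across-period effect wins (190 vs 134 kJ/mol).
Approximate values (kJ/mol): B 27, Si 134, As 78, Te 190.
So from highest to lowest: Te > Si > As > B.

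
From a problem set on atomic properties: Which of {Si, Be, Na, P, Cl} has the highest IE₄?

After 3 electrons have been removed, what remains? Si³⁺ still has 1 valence electron; Be³⁺ is already 1 electron into the core; Na³⁺ is already 2 electrons into the core; P³⁺ still has 2 valence electrons; Cl³⁺ still has 4 valence electrons.
Breaking into a closed-shell core is much more expensive than removing a leftover valence electron — Na and Be have the largest IE_4 here.
Valence configurations: Si³⁺ [Ne]3s¹, P³⁺ [Ne]3s², Cl³⁺ [Ne]3s²3p².
Approximate IE_4 values (kJ/mol): Si 4356, Be 21007, Na 9543, P 4964, Cl 5159.
Hence IE_4: Si < P < Cl < Na < Be.

Be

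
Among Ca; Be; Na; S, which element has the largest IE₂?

Na

After 1 electron has been removed, what remains? Ca⁺ still has 1 valence electron; Be⁺ still has 1 valence electron; Na⁺ is the bare [Ne] core; S⁺ still has 5 valence electrons.
Pulling an electron out of a noble-gas core costs far more than removing a remaining valence electron, so Na sits at the high end of IE_2.
Valence configurations: Ca⁺ [Ar]4s¹, Be⁺ [He]2s¹, S⁺ [Ne]3s²3p³.
Approximate IE_2 values (kJ/mol): Ca 1145, Be 1757, Na 4562, S 2252.
Hence IE_2: Ca < Be < S < Na.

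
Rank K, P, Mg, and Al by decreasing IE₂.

Consider each +1 ion: K⁺ is the bare [Ar] core; P⁺ still has 4 valence electrons; Mg⁺ still has 1 valence electron; Al⁺ still has 2 valence electrons.
Core electrons are held far more tightly than valence electrons, so K tops the IE_2 order.
Valence configurations: P⁺ [Ne]3s²3p², Mg⁺ [Ne]3s¹, Al⁺ [Ne]3s².
Approximate IE_2 values (kJ/mol): K 3052, P 1907, Mg 1451, Al 1817.
So the second ionization energies run Mg < Al < P < K.

K, P, Al, Mg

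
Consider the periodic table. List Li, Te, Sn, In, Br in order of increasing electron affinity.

In, Li, Sn, Te, Br

Li is in period 2, group 1; Br is in period 4, group 17; In is in period 5, group 13; Sn is in period 5, group 14; Te is in period 5, group 16.
EA tends to increase across a period and decrease down a group, though the pattern is less regular than for IE or radius.
Here both period and group differ, so the two effects have to be weighed against each other.
Li > In: period and group pull opposite ways; the down-group shift dominates (60 vs 29 kJ/mol).
Sn > Li: period and group pull opposite ways; the across-period shift dominates (107 vs 60 kJ/mol).
Te > Sn: Te lies to the right of Sn in period 5, so the across-period effect alone puts Te higher.
Br > Te: both effects reinforce here, so Br is clearly the higher of the two.
Tabulated electron affinity (kJ/mol): Li 60, Br 325, In 29, Sn 107, Te 190.
So from lowest to highest: In < Li < Sn < Te < Br.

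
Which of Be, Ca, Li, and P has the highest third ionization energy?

The third ionization energy removes an electron from the +2 ion. For each element: Be²⁺ is the bare [He] core; Ca²⁺ is the bare [Ar] core; Li²⁺ is already 1 electron into the core; P²⁺ still has 3 valence electrons.
Pulling an electron out of a noble-gas core costs far more than removing a remaining valence electron, so Ca, Li and Be sit at the high end of IE_3.
Approximate IE_3 values (kJ/mol): Be 14849, Ca 4912, Li 11815, P 2914.
Overall IE_3 order: P < Ca < Li < Be.

Be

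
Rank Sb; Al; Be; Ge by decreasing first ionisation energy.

Be > Sb > Ge > Al

Be is in period 2, group 2; Al is in period 3, group 13; Ge is in period 4, group 14; Sb is in period 5, group 15.
Removing the outermost electron gets harder across a period and easier down a group.
These sit on a diagonal, where the across-period and down-group effects partly cancel.
Ge > Al: period and group pull opposite ways; the across-period shift dominates (762 vs 578 kJ/mol).
Sb > Ge: period and group pull opposite ways; the across-period shift dominates (831 vs 762 kJ/mol).
Be > Sb: period and group pull opposite ways; the down-group shift dominates (900 vs 831 kJ/mol).
For reference (kJ/mol): Be 900, Al 578, Ge 762, Sb 831.
So from highest to lowest: Be > Sb > Ge > Al.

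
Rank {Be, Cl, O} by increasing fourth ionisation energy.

The fourth ionization energy removes an electron from the +3 ion. For each element: Be³⁺ is already 1 electron into the core; Cl³⁺ still has 4 valence electrons; O³⁺ still has 3 valence electrons.
Breaking into a closed-shell core is much more expensive than removing a leftover valence electron — Be has the largest IE_4 here.
Valence configurations: Cl³⁺ [Ne]3s²3p², O³⁺ [He]2s²2p¹.
The numbers (kJ/mol): Be 21007, Cl 5159, O 7469.
Hence IE_4: Cl < O < Be.

Cl < O < Be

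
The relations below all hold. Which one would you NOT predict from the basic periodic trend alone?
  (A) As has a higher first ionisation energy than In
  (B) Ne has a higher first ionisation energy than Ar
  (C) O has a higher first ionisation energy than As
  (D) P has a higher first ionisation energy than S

(D)

The general trend: first ionisation energy increases across a period and decreases down a group.
(A) As (period 4, group 15) vs In (period 5, group 13): the stated order agrees with the simple trend.
(B) Ne (period 2, group 18) vs Ar (period 3, group 18): the stated order agrees with the simple trend.
(C) O (period 2, group 16) vs As (period 4, group 15): the stated order agrees with the simple trend.
(D) P (period 3, group 15) vs S (period 3, group 16): the stated order contradicts the simple trend.
The exception is (D): S (3p⁴) ionizes more easily than half-filled P (3p³) because the paired 3p electron in S is pushed out by e⁻–e⁻ repulsion.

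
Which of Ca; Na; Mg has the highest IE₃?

Mg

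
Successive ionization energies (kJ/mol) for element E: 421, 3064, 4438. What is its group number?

Group 1

Look for the largest jump between consecutive ionization energies: IE2/IE1 ≈ 7.3, far larger than any earlier ratio.
That jump marks the point where a core electron is being removed. So the atom has 1 valence electron.
A main-group element with 1 valence electron is in group 1.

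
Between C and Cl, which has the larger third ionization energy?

C

After 2 electrons have been removed, what remains? C²⁺ still has 2 valence electrons; Cl²⁺ still has 5 valence electrons.
All are still removing valence electrons, so compare the +2 ions as you would atoms: IE_3 generally rises across a period (higher Z_eff) and falls down a group (larger shell), subject to the usual subshell exceptions.
Valence configurations: C²⁺ [He]2s², Cl²⁺ [Ne]3s²3p³.
Approximate IE_3 values (kJ/mol): C 4620, Cl 3822.
Putting it together, IE_3: Cl < C.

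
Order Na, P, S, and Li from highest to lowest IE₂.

Li > Na > S > P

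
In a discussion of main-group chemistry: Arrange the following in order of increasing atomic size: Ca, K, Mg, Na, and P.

Across a period the added protons contract the valence shell; down a group each new principal shell makes the atom larger.
These span different periods and groups, so the two trends combine.
Mg > P: both are in period 3; the period trend gives Mg the larger value.
Na > Mg: both are in period 3; the period trend gives Na the larger value.
Ca > Na: period and group pull opposite ways; the down-group shift dominates (171 vs 155 pm).
K > Ca: K lies to the left of Ca in period 4, so the across-period effect alone puts K larger.
Approximate values (pm): Na 155, Mg 139, P 111, K 196, Ca 171.
So from smallest to largest: P < Mg < Na < Ca < K.

P < Mg < Na < Ca < K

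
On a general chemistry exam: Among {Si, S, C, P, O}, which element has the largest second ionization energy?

O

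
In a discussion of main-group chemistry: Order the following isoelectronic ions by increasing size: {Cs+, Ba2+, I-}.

All of these have 54 electrons, so size is governed by nuclear charge alone: the more protons, the stronger the pull on the same electron cloud, and the smaller the ion.
Nuclear charges: Ba2+ (Z=56), Cs+ (Z=55), I- (Z=53).
Smallest to largest: Ba2+ < Cs+ < I-.

Ba2+, Cs+, I-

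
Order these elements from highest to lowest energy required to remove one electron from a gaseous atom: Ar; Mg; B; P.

Ar > P > B > Mg

B is in period 2, group 13; Mg is in period 3, group 2; P is in period 3, group 15; Ar is in period 3, group 18.
IE₁ increases left→right with effective nuclear charge and decreases top→bottom as the valence shell moves farther out.
Neither a single period nor a single group — weigh both effects.
B > Mg: both effects reinforce here, so B is clearly the higher of the two.
P > B: period and group pull opposite ways; the across-period shift dominates (1012 vs 801 kJ/mol).
Ar > P: Ar lies to the right of P in period 3, so the across-period effect alone puts Ar higher.
Tabulated first ionization energy (kJ/mol): B 801, Mg 738, P 1012, Ar 1521.
So from highest to lowest: Ar > P > B > Mg.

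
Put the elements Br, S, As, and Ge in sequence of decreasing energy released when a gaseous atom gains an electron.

Br > S > Ge > As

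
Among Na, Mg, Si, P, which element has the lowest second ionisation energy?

Mg

The second ionization energy removes an electron from the +1 ion. For each element: Na⁺ is the bare [Ne] core; Mg⁺ still has 1 valence electron; Si⁺ still has 3 valence electrons; P⁺ still has 4 valence electrons.
Core electrons are held far more tightly than valence electrons, so Na tops the IE_2 order.
Valence configurations: Mg⁺ [Ne]3s¹, Si⁺ [Ne]3s²3p¹, P⁺ [Ne]3s²3p².
Tabulated IE_2 (kJ/mol): Na 4562, Mg 1451, Si 1577, P 1907.
Putting it together, IE_2: Mg < Si < P < Na.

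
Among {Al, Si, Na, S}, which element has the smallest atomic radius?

Na is in period 3, group 1; Al is in period 3, group 13; Si is in period 3, group 14; S is in period 3, group 16.
Radius decreases left→right (rising Z_eff, same n) and increases top→bottom (higher n).
All lie in period 3, so atomic radius increases right to left.
The smallest atomic radius among these belongs to S.

S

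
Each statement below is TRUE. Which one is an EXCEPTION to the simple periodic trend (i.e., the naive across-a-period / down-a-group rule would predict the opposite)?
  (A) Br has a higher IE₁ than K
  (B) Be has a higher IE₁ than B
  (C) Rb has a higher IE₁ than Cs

(B)

The general trend: IE₁ increases across a period and decreases down a group.
(A) Br (period 4, group 17) vs K (period 4, group 1): the stated order agrees with the simple trend.
(B) Be (period 2, group 2) vs B (period 2, group 13): the stated order contradicts the simple trend.
(C) Rb (period 5, group 1) vs Cs (period 6, group 1): the stated order agrees with the simple trend.
The exception is (B): removing B's lone 2p electron is easier than breaking Be's filled 2s².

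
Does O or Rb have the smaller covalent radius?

O

O is in period 2, group 16; Rb is in period 5, group 1.
Radius decreases left→right (rising Z_eff, same n) and increases top→bottom (higher n).
Neither a single period nor a single group — weigh both effects.
Rb > O: both effects reinforce here, so Rb is clearly the larger of the two.
Approximate values (pm): O 63, Rb 210.
So O has the smaller covalent radius (O < Rb).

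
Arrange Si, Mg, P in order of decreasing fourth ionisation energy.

Mg, P, Si

After 3 electrons have been removed, what remains? Si³⁺ still has 1 valence electron; Mg³⁺ is already 1 electron into the core; P³⁺ still has 2 valence electrons.
Core electrons are held far more tightly than valence electrons, so Mg tops the IE_4 order.
Valence configurations: Si³⁺ [Ne]3s¹, P³⁺ [Ne]3s².
Tabulated IE_4 (kJ/mol): Si 4356, Mg 10543, P 4964.
Overall IE_4 order: Si < P < Mg.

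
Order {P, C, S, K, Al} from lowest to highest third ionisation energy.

Al < P < S < K < C

Consider each +2 ion: P²⁺ still has 3 valence electrons; C²⁺ still has 2 valence electrons; S²⁺ still has 4 valence electrons; K²⁺ is already 1 electron into the core; Al²⁺ still has 1 valence electron.
Usually core removal costs more than valence removal, but here the competition is close: a tightly held n=2 valence electron can cost more to remove than an n=3 core electron, so the actual values have to decide it.
Valence configurations: P²⁺ [Ne]3s²3p¹, C²⁺ [He]2s², S²⁺ [Ne]3s²3p², Al²⁺ [Ne]3s¹.
Tabulated IE_3 (kJ/mol): P 2914, C 4620, S 3357, K 4420, Al 2745.
So the third ionization energies run Al < P < S < K < C.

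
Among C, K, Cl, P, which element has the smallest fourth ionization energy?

P

The fourth ionization energy removes an electron from the +3 ion. For each element: C³⁺ still has 1 valence electron; K³⁺ is already 2 electrons into the core; Cl³⁺ still has 4 valence electrons; P³⁺ still has 2 valence electrons.
Usually core removal costs more than valence removal, but here the competition is close: a tightly held n=2 valence electron can cost more to remove than an n=3 core electron, so the actual values have to decide it.
Valence configurations: C³⁺ [He]2s¹, Cl³⁺ [Ne]3s²3p², P³⁺ [Ne]3s².
Approximate IE_4 values (kJ/mol): C 6223, K 5877, Cl 5159, P 4964.
So the fourth ionization energies run P < Cl < K < C.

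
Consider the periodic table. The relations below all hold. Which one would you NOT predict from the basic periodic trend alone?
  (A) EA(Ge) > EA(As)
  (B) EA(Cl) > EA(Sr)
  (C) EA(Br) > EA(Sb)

The general trend: electron affinity increases across a period and decreases down a group.
(A) Ge (period 4, group 14) vs As (period 4, group 15): the stated order contradicts the simple trend.
(B) Cl (period 3, group 17) vs Sr (period 5, group 2): the stated order agrees with the simple trend.
(C) Br (period 4, group 17) vs Sb (period 5, group 15): the stated order agrees with the simple trend.
The exception is (A): adding an electron to As's half-filled 4p³ is unfavourable, so Ge (4p²) has the more exothermic EA.

(A)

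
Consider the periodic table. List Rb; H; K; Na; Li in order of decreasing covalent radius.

Rb > K > Na > Li > H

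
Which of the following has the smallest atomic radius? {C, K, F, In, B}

B is in period 2, group 13; C is in period 2, group 14; F is in period 2, group 17; K is in period 4, group 1; In is in period 5, group 13.
Across a period the added protons contract the valence shell; down a group each new principal shell makes the atom larger.
Here both period and group differ, so the two effects have to be weighed against each other.
C > F: C lies to the left of F in period 2, so the across-period effect alone puts C larger.
B > C: B lies to the left of C in period 2, so the across-period effect alone puts B larger.
In > B: In sits below B in group 13, so the down-group effect alone puts In larger.
K > In: the two effects oppose for this pair; the across-period effect wins (196 vs 142 pm).
Approximate values (pm): B 85, C 75, F 64, K 196, In 142.
The smallest atomic radius among these belongs to F.

F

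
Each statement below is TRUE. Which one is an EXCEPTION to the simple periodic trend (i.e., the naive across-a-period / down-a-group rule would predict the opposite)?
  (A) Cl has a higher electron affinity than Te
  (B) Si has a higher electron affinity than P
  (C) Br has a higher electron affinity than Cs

The general trend: electron affinity increases across a period and decreases down a group.
(A) Cl (period 3, group 17) vs Te (period 5, group 16): the stated order agrees with the simple trend.
(B) Si (period 3, group 14) vs P (period 3, group 15): the stated order contradicts the simple trend.
(C) Br (period 4, group 17) vs Cs (period 6, group 1): the stated order agrees with the simple trend.
The exception is (B): adding an electron to P's half-filled 3p³ is unfavourable, so Si (3p²) has the more exothermic EA.

(B)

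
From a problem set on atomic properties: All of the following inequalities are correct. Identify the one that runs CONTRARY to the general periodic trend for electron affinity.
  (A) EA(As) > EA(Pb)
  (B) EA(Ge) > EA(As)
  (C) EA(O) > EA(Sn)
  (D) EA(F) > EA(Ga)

The general trend: electron affinity increases across a period and decreases down a group.
(A) As (period 4, group 15) vs Pb (period 6, group 14): the stated order agrees with the simple trend.
(B) Ge (period 4, group 14) vs As (period 4, group 15): the stated order contradicts the simple trend.
(C) O (period 2, group 16) vs Sn (period 5, group 14): the stated order agrees with the simple trend.
(D) F (period 2, group 17) vs Ga (period 4, group 13): the stated order agrees with the simple trend.
The exception is (B): adding an electron to As's half-filled 4p³ is unfavourable, so Ge (4p²) has the more exothermic EA.

(B)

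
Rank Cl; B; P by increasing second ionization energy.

P, Cl, B

After 1 electron has been removed, what remains? Cl⁺ still has 6 valence electrons; B⁺ still has 2 valence electrons; P⁺ still has 4 valence electrons.
All are still removing valence electrons, so compare the +1 ions as you would atoms: IE_2 generally rises across a period (higher Z_eff) and falls down a group (larger shell), subject to the usual subshell exceptions.
Valence configurations: Cl⁺ [Ne]3s²3p⁴, B⁺ [He]2s², P⁺ [Ne]3s²3p².
Approximate IE_2 values (kJ/mol): Cl 2298, B 2427, P 1907.
So the second ionization energies run P < Cl < B.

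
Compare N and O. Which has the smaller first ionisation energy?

IE₁ increases left→right with effective nuclear charge and decreases top→bottom as the valence shell moves farther out.
All lie in period 2; the across-period trend (first ionization energy increases left to right) applies, with the exception below.
Note the exception: N has a higher first ionization energy than O, contrary to the simple trend — pairing an electron in O's 2p⁴ costs repulsion energy, so O ionizes more easily than half-filled N (2p³).
For reference (kJ/mol): N 1402, O 1314.
So O has the smaller first ionisation energy (O < N).

O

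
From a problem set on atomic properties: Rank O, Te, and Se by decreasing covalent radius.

Te, Se, O

O is in period 2, group 16; Se is in period 4, group 16; Te is in period 5, group 16.
Moving right in a period, electrons are added to the same shell under a stronger nuclear pull, so atoms get smaller; moving down, a new shell is opened and atoms get larger.
All are in group 16, so atomic radius increases down the group.
So from largest to smallest: Te > Se > O.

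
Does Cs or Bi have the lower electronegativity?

Cs

Cs is in period 6, group 1; Bi is in period 6, group 15.
Atoms toward the upper right of the periodic table pull bonding electrons most strongly.
All lie in period 6, so electronegativity increases left to right.
So Cs has the lower electronegativity (Cs < Bi).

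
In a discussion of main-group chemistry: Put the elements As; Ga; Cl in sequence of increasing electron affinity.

Ga, As, Cl

Cl is in period 3, group 17; Ga is in period 4, group 13; As is in period 4, group 15.
EA tends to increase across a period and decrease down a group, though the pattern is less regular than for IE or radius.
Here both period and group differ, so the two effects have to be weighed against each other.
As > Ga: As lies to the right of Ga in period 4, so the across-period effect alone puts As higher.
Cl > As: relative to As, both the across-period and down-group shifts push Cl's electron affinity up.
For reference (kJ/mol): Cl 349, Ga 29, As 78.
So from lowest to highest: Ga < As < Cl.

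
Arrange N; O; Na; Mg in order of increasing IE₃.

IE_3 is the cost of taking one more electron from the +2 cation: N²⁺ still has 3 valence electrons; O²⁺ still has 4 valence electrons; Na²⁺ is already 1 electron into the core; Mg²⁺ is the bare [Ne] core.
Pulling an electron out of a noble-gas core costs far more than removing a remaining valence electron, so Na and Mg sit at the high end of IE_3.
Valence configurations: N²⁺ [He]2s²2p¹, O²⁺ [He]2s²2p².
The numbers (kJ/mol): N 4578, O 5300, Na 6910, Mg 7733.
Putting it together, IE_3: N < O < Na < Mg.

N, O, Na, Mg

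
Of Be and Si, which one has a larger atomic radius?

Be is in period 2, group 2; Si is in period 3, group 14.
Atomic radius shrinks across a period as nuclear charge pulls the same shell inward, and grows down a group as new shells are added.
Here both period and group differ, so the two effects have to be weighed against each other.
Si > Be: the two effects oppose for this pair; the down-group effect wins (116 vs 102 pm).
Approximate values (pm): Be 102, Si 116.
So Si has the larger atomic radius (Si > Be).

Si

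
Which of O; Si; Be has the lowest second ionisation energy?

Si

IE_2 is the cost of taking one more electron from the +1 cation: O⁺ still has 5 valence electrons; Si⁺ still has 3 valence electrons; Be⁺ still has 1 valence electron.
All are still removing valence electrons, so compare the +1 ions as you would atoms: IE_2 generally rises across a period (higher Z_eff) and falls down a group (larger shell), subject to the usual subshell exceptions.
Valence configurations: O⁺ [He]2s²2p³, Si⁺ [Ne]3s²3p¹, Be⁺ [He]2s¹.
Tabulated IE_2 (kJ/mol): O 3388, Si 1577, Be 1757.
Overall IE_2 order: Si < Be < O.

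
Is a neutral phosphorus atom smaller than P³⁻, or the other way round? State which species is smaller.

Forming P³⁻ adds 3 electrons to P. More electron–electron repulsion in the same shell, with unchanged nuclear charge, lets the cloud expand.
An anion is larger than its parent atom: P³⁻ > P.

P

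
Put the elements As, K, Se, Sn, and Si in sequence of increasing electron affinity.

EA tends to increase across a period and decrease down a group, though the pattern is less regular than for IE or radius.
These span different periods and groups, so the two trends combine.
As > K: both are in period 4; the period trend gives As the larger value.
Sn > As: this pair runs against the simple trend — see the exception note.
Si > Sn: Si sits above Sn in group 14, so the down-group effect alone puts Si higher.
Se > Si: the two effects oppose for this pair; the across-period effect wins (195 vs 134 kJ/mol).
Note the exception: Sn has a higher electron affinity than As, contrary to the simple trend — adding an electron to As's half-filled np³ subshell costs electron-pairing energy.
For reference (kJ/mol): Si 134, K 48, As 78, Se 195, Sn 107.
So from lowest to highest: K < As < Sn < Si < Se.

K < As < Sn < Si < Se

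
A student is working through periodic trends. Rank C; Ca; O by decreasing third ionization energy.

The third ionization energy removes an electron from the +2 ion. For each element: C²⁺ still has 2 valence electrons; Ca²⁺ is the bare [Ar] core; O²⁺ still has 4 valence electrons.
Usually core removal costs more than valence removal, but here the competition is close: a tightly held n=2 valence electron can cost more to remove than an n=3 core electron, so the actual values have to decide it.
Valence configurations: C²⁺ [He]2s², O²⁺ [He]2s²2p².
Tabulated IE_3 (kJ/mol): C 4620, Ca 4912, O 5300.
Putting it together, IE_3: C < Ca < O.

O > Ca > C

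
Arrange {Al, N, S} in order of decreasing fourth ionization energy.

The fourth ionization energy removes an electron from the +3 ion. For each element: Al³⁺ is the bare [Ne] core; N³⁺ still has 2 valence electrons; S³⁺ still has 3 valence electrons.
Breaking into a closed-shell core is much more expensive than removing a leftover valence electron — Al has the largest IE_4 here.
Valence configurations: N³⁺ [He]2s², S³⁺ [Ne]3s²3p¹.
Tabulated IE_4 (kJ/mol): Al 11577, N 7475, S 4556.
Putting it together, IE_4: S < N < Al.

Al, N, S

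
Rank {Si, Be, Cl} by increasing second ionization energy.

Si, Be, Cl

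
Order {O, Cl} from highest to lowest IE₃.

O > Cl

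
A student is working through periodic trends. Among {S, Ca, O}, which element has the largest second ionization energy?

O

Consider each +1 ion: S⁺ still has 5 valence electrons; Ca⁺ still has 1 valence electron; O⁺ still has 5 valence electrons.
All are still removing valence electrons, so compare the +1 ions as you would atoms: IE_2 generally rises across a period (higher Z_eff) and falls down a group (larger shell), subject to the usual subshell exceptions.
Valence configurations: S⁺ [Ne]3s²3p³, Ca⁺ [Ar]4s¹, O⁺ [He]2s²2p³.
The numbers (kJ/mol): S 2252, Ca 1145, O 3388.
Hence IE_2: Ca < S < O.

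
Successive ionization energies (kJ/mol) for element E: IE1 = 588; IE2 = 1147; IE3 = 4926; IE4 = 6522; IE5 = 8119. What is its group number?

Look for the largest jump between consecutive ionization energies: IE3/IE2 ≈ 4.3, far larger than any earlier ratio.
That jump marks the point where a core electron is being removed. So the atom has 2 valence electrons.
A main-group element with 2 valence electrons is in group 2.

Group 2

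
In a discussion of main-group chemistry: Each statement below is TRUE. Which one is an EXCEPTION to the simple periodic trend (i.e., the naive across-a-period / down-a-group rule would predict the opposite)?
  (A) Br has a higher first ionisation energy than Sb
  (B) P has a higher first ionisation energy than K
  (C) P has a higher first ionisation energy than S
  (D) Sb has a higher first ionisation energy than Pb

The general trend: first ionisation energy increases across a period and decreases down a group.
(A) Br (period 4, group 17) vs Sb (period 5, group 15): the stated order agrees with the simple trend.
(B) P (period 3, group 15) vs K (period 4, group 1): the stated order agrees with the simple trend.
(C) P (period 3, group 15) vs S (period 3, group 16): the stated order contradicts the simple trend.
(D) Sb (period 5, group 15) vs Pb (period 6, group 14): the stated order agrees with the simple trend.
The exception is (C): S (3p⁴) ionizes more easily than half-filled P (3p³) because the paired 3p electron in S is pushed out by e⁻–e⁻ repulsion.

(C)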